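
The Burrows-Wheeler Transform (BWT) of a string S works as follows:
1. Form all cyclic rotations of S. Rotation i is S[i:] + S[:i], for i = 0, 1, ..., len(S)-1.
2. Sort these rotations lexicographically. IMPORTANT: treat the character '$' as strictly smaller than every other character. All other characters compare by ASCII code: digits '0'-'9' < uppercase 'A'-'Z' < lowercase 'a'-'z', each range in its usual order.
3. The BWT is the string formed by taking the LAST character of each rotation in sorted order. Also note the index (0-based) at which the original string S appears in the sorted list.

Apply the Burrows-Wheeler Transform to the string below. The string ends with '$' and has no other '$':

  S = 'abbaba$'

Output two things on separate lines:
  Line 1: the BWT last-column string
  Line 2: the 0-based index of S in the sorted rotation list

All 7 rotations (rotation i = S[i:]+S[:i]):
  rot[0] = abbaba$
  rot[1] = bbaba$a
  rot[2] = baba$ab
  rot[3] = aba$abb
  rot[4] = ba$abba
  rot[5] = a$abbab
  rot[6] = $abbaba
Sorted (with $ < everything):
  sorted[0] = $abbaba  (last char: 'a')
  sorted[1] = a$abbab  (last char: 'b')
  sorted[2] = aba$abb  (last char: 'b')
  sorted[3] = abbaba$  (last char: '$')
  sorted[4] = ba$abba  (last char: 'a')
  sorted[5] = baba$ab  (last char: 'b')
  sorted[6] = bbaba$a  (last char: 'a')
Last column: abb$aba
Original string S is at sorted index 3

Answer: abb$aba
3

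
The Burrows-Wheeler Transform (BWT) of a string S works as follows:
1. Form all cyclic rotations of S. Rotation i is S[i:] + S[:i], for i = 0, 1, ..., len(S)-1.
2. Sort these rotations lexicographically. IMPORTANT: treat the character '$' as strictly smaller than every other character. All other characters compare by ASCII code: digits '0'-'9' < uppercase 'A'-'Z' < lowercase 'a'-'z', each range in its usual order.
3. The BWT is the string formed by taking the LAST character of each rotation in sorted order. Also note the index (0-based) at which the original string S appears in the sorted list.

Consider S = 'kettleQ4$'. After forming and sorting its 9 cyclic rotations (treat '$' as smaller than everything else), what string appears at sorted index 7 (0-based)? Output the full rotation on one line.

All 9 rotations (rotation i = S[i:]+S[:i]):
  rot[0] = kettleQ4$
  rot[1] = ettleQ4$k
  rot[2] = ttleQ4$ke
  rot[3] = tleQ4$ket
  rot[4] = leQ4$kett
  rot[5] = eQ4$kettl
  rot[6] = Q4$kettle
  rot[7] = 4$kettleQ
  rot[8] = $kettleQ4
Sorted (with $ < everything):
  sorted[0] = $kettleQ4
  sorted[1] = 4$kettleQ
  sorted[2] = Q4$kettle
  sorted[3] = eQ4$kettl
  sorted[4] = ettleQ4$k
  sorted[5] = kettleQ4$
  sorted[6] = leQ4$kett
  sorted[7] = tleQ4$ket
  sorted[8] = ttleQ4$ke
sorted[7] = tleQ4$ket

Answer: tleQ4$ket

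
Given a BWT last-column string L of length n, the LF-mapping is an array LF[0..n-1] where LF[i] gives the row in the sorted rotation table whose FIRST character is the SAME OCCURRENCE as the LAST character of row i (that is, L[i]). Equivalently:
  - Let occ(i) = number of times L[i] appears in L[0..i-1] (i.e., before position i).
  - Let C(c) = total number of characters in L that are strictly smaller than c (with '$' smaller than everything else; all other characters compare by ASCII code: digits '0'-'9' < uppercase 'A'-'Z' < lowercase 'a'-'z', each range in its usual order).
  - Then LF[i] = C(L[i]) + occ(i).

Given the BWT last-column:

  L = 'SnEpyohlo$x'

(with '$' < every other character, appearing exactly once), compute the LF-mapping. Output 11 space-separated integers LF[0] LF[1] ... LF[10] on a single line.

Char counts: '$':1, 'E':1, 'S':1, 'h':1, 'l':1, 'n':1, 'o':2, 'p':1, 'x':1, 'y':1
C (first-col start): C('$')=0, C('E')=1, C('S')=2, C('h')=3, C('l')=4, C('n')=5, C('o')=6, C('p')=8, C('x')=9, C('y')=10
L[0]='S': occ=0, LF[0]=C('S')+0=2+0=2
L[1]='n': occ=0, LF[1]=C('n')+0=5+0=5
L[2]='E': occ=0, LF[2]=C('E')+0=1+0=1
L[3]='p': occ=0, LF[3]=C('p')+0=8+0=8
L[4]='y': occ=0, LF[4]=C('y')+0=10+0=10
L[5]='o': occ=0, LF[5]=C('o')+0=6+0=6
L[6]='h': occ=0, LF[6]=C('h')+0=3+0=3
L[7]='l': occ=0, LF[7]=C('l')+0=4+0=4
L[8]='o': occ=1, LF[8]=C('o')+1=6+1=7
L[9]='$': occ=0, LF[9]=C('$')+0=0+0=0
L[10]='x': occ=0, LF[10]=C('x')+0=9+0=9

Answer: 2 5 1 8 10 6 3 4 7 0 9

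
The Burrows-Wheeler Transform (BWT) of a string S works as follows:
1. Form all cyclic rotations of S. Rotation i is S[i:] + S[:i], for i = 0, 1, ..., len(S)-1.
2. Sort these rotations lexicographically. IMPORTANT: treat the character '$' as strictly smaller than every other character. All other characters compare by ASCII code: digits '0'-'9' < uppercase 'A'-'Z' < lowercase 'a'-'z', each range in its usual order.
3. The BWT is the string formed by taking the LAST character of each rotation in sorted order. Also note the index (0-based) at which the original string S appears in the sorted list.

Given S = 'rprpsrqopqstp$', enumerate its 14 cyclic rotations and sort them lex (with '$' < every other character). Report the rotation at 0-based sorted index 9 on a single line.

All 14 rotations (rotation i = S[i:]+S[:i]):
  rot[0] = rprpsrqopqstp$
  rot[1] = prpsrqopqstp$r
  rot[2] = rpsrqopqstp$rp
  rot[3] = psrqopqstp$rpr
  rot[4] = srqopqstp$rprp
  rot[5] = rqopqstp$rprps
  rot[6] = qopqstp$rprpsr
  rot[7] = opqstp$rprpsrq
  rot[8] = pqstp$rprpsrqo
  rot[9] = qstp$rprpsrqop
  rot[10] = stp$rprpsrqopq
  rot[11] = tp$rprpsrqopqs
  rot[12] = p$rprpsrqopqst
  rot[13] = $rprpsrqopqstp
Sorted (with $ < everything):
  sorted[0] = $rprpsrqopqstp
  sorted[1] = opqstp$rprpsrq
  sorted[2] = p$rprpsrqopqst
  sorted[3] = pqstp$rprpsrqo
  sorted[4] = prpsrqopqstp$r
  sorted[5] = psrqopqstp$rpr
  sorted[6] = qopqstp$rprpsr
  sorted[7] = qstp$rprpsrqop
  sorted[8] = rprpsrqopqstp$
  sorted[9] = rpsrqopqstp$rp
  sorted[10] = rqopqstp$rprps
  sorted[11] = srqopqstp$rprp
  sorted[12] = stp$rprpsrqopq
  sorted[13] = tp$rprpsrqopqs
sorted[9] = rpsrqopqstp$rp

Answer: rpsrqopqstp$rp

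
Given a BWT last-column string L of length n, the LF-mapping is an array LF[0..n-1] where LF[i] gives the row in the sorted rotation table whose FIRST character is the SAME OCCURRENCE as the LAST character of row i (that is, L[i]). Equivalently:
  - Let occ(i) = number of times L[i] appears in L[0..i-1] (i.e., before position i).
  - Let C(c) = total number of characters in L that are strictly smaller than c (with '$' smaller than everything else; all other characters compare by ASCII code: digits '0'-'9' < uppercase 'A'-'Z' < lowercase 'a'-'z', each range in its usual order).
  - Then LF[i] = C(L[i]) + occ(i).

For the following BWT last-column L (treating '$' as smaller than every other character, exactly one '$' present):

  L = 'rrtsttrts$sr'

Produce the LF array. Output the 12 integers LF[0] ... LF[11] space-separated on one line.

Answer: 1 2 8 5 9 10 3 11 6 0 7 4

Derivation:
Char counts: '$':1, 'r':4, 's':3, 't':4
C (first-col start): C('$')=0, C('r')=1, C('s')=5, C('t')=8
L[0]='r': occ=0, LF[0]=C('r')+0=1+0=1
L[1]='r': occ=1, LF[1]=C('r')+1=1+1=2
L[2]='t': occ=0, LF[2]=C('t')+0=8+0=8
L[3]='s': occ=0, LF[3]=C('s')+0=5+0=5
L[4]='t': occ=1, LF[4]=C('t')+1=8+1=9
L[5]='t': occ=2, LF[5]=C('t')+2=8+2=10
L[6]='r': occ=2, LF[6]=C('r')+2=1+2=3
L[7]='t': occ=3, LF[7]=C('t')+3=8+3=11
L[8]='s': occ=1, LF[8]=C('s')+1=5+1=6
L[9]='$': occ=0, LF[9]=C('$')+0=0+0=0
L[10]='s': occ=2, LF[10]=C('s')+2=5+2=7
L[11]='r': occ=3, LF[11]=C('r')+3=1+3=4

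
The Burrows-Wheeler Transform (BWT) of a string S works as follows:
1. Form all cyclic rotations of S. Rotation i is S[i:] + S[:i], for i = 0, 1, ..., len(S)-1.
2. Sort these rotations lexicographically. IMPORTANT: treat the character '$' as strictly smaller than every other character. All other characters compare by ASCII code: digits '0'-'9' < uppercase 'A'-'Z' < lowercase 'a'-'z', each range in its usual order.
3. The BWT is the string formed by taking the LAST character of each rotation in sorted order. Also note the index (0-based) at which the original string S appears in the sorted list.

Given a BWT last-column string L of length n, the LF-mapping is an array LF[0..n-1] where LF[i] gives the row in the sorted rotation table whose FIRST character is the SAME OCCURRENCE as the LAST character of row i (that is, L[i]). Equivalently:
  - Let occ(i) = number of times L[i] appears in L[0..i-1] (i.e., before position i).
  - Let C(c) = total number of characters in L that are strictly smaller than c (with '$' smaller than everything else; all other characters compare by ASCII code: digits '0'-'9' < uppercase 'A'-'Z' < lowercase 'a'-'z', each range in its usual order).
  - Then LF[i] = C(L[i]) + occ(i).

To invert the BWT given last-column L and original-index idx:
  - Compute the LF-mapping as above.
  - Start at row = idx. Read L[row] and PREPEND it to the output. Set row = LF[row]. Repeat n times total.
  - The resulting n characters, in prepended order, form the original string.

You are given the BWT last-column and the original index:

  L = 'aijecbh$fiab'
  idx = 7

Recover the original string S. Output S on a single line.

Answer: fhebcbjaiia$

Derivation:
LF mapping: 1 9 11 6 5 3 8 0 7 10 2 4
Walk LF starting at row 7, prepending L[row]:
  step 1: row=7, L[7]='$', prepend. Next row=LF[7]=0
  step 2: row=0, L[0]='a', prepend. Next row=LF[0]=1
  step 3: row=1, L[1]='i', prepend. Next row=LF[1]=9
  step 4: row=9, L[9]='i', prepend. Next row=LF[9]=10
  step 5: row=10, L[10]='a', prepend. Next row=LF[10]=2
  step 6: row=2, L[2]='j', prepend. Next row=LF[2]=11
  step 7: row=11, L[11]='b', prepend. Next row=LF[11]=4
  step 8: row=4, L[4]='c', prepend. Next row=LF[4]=5
  step 9: row=5, L[5]='b', prepend. Next row=LF[5]=3
  step 10: row=3, L[3]='e', prepend. Next row=LF[3]=6
  step 11: row=6, L[6]='h', prepend. Next row=LF[6]=8
  step 12: row=8, L[8]='f', prepend. Next row=LF[8]=7
Reversed output: fhebcbjaiia$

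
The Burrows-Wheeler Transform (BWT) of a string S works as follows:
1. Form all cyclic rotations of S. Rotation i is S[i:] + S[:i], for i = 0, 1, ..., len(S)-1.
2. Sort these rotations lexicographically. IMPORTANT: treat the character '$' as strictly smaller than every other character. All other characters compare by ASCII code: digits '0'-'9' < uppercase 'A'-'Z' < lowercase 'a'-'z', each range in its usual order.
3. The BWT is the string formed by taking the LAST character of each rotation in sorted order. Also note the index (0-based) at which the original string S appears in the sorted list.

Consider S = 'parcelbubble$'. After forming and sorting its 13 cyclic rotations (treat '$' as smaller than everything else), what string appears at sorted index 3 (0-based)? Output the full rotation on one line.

Answer: ble$parcelbub

Derivation:
All 13 rotations (rotation i = S[i:]+S[:i]):
  rot[0] = parcelbubble$
  rot[1] = arcelbubble$p
  rot[2] = rcelbubble$pa
  rot[3] = celbubble$par
  rot[4] = elbubble$parc
  rot[5] = lbubble$parce
  rot[6] = bubble$parcel
  rot[7] = ubble$parcelb
  rot[8] = bble$parcelbu
  rot[9] = ble$parcelbub
  rot[10] = le$parcelbubb
  rot[11] = e$parcelbubbl
  rot[12] = $parcelbubble
Sorted (with $ < everything):
  sorted[0] = $parcelbubble
  sorted[1] = arcelbubble$p
  sorted[2] = bble$parcelbu
  sorted[3] = ble$parcelbub
  sorted[4] = bubble$parcel
  sorted[5] = celbubble$par
  sorted[6] = e$parcelbubbl
  sorted[7] = elbubble$parc
  sorted[8] = lbubble$parce
  sorted[9] = le$parcelbubb
  sorted[10] = parcelbubble$
  sorted[11] = rcelbubble$pa
  sorted[12] = ubble$parcelb
sorted[3] = ble$parcelbub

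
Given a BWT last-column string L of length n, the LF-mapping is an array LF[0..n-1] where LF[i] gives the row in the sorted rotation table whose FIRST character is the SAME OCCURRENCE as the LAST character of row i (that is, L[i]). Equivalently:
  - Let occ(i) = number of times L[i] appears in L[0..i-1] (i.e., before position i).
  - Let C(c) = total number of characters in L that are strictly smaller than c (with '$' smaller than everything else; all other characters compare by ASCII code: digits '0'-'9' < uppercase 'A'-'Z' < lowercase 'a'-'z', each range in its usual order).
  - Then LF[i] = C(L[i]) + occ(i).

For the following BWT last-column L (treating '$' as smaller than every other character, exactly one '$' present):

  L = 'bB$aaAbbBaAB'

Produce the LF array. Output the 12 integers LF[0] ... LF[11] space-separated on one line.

Answer: 9 3 0 6 7 1 10 11 4 8 2 5

Derivation:
Char counts: '$':1, 'A':2, 'B':3, 'a':3, 'b':3
C (first-col start): C('$')=0, C('A')=1, C('B')=3, C('a')=6, C('b')=9
L[0]='b': occ=0, LF[0]=C('b')+0=9+0=9
L[1]='B': occ=0, LF[1]=C('B')+0=3+0=3
L[2]='$': occ=0, LF[2]=C('$')+0=0+0=0
L[3]='a': occ=0, LF[3]=C('a')+0=6+0=6
L[4]='a': occ=1, LF[4]=C('a')+1=6+1=7
L[5]='A': occ=0, LF[5]=C('A')+0=1+0=1
L[6]='b': occ=1, LF[6]=C('b')+1=9+1=10
L[7]='b': occ=2, LF[7]=C('b')+2=9+2=11
L[8]='B': occ=1, LF[8]=C('B')+1=3+1=4
L[9]='a': occ=2, LF[9]=C('a')+2=6+2=8
L[10]='A': occ=1, LF[10]=C('A')+1=1+1=2
L[11]='B': occ=2, LF[11]=C('B')+2=3+2=5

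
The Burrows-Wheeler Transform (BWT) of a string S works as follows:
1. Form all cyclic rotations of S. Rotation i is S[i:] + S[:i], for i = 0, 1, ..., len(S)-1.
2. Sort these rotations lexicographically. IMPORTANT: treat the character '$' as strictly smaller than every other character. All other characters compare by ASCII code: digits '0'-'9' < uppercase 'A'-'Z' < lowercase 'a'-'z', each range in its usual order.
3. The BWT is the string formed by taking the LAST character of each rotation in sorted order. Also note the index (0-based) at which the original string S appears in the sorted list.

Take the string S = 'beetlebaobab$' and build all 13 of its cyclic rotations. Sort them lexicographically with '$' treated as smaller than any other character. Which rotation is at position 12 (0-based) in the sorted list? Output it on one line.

Answer: tlebaobab$bee

Derivation:
All 13 rotations (rotation i = S[i:]+S[:i]):
  rot[0] = beetlebaobab$
  rot[1] = eetlebaobab$b
  rot[2] = etlebaobab$be
  rot[3] = tlebaobab$bee
  rot[4] = lebaobab$beet
  rot[5] = ebaobab$beetl
  rot[6] = baobab$beetle
  rot[7] = aobab$beetleb
  rot[8] = obab$beetleba
  rot[9] = bab$beetlebao
  rot[10] = ab$beetlebaob
  rot[11] = b$beetlebaoba
  rot[12] = $beetlebaobab
Sorted (with $ < everything):
  sorted[0] = $beetlebaobab
  sorted[1] = ab$beetlebaob
  sorted[2] = aobab$beetleb
  sorted[3] = b$beetlebaoba
  sorted[4] = bab$beetlebao
  sorted[5] = baobab$beetle
  sorted[6] = beetlebaobab$
  sorted[7] = ebaobab$beetl
  sorted[8] = eetlebaobab$b
  sorted[9] = etlebaobab$be
  sorted[10] = lebaobab$beet
  sorted[11] = obab$beetleba
  sorted[12] = tlebaobab$bee
sorted[12] = tlebaobab$bee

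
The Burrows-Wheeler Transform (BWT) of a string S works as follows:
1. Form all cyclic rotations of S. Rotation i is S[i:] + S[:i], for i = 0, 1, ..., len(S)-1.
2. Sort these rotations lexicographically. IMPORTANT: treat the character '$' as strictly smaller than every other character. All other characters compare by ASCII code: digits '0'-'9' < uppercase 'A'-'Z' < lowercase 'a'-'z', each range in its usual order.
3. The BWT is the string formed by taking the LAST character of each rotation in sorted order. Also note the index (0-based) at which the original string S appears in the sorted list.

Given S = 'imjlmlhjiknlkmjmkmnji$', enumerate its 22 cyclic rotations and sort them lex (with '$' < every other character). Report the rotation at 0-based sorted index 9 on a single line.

All 22 rotations (rotation i = S[i:]+S[:i]):
  rot[0] = imjlmlhjiknlkmjmkmnji$
  rot[1] = mjlmlhjiknlkmjmkmnji$i
  rot[2] = jlmlhjiknlkmjmkmnji$im
  rot[3] = lmlhjiknlkmjmkmnji$imj
  rot[4] = mlhjiknlkmjmkmnji$imjl
  rot[5] = lhjiknlkmjmkmnji$imjlm
  rot[6] = hjiknlkmjmkmnji$imjlml
  rot[7] = jiknlkmjmkmnji$imjlmlh
  rot[8] = iknlkmjmkmnji$imjlmlhj
  rot[9] = knlkmjmkmnji$imjlmlhji
  rot[10] = nlkmjmkmnji$imjlmlhjik
  rot[11] = lkmjmkmnji$imjlmlhjikn
  rot[12] = kmjmkmnji$imjlmlhjiknl
  rot[13] = mjmkmnji$imjlmlhjiknlk
  rot[14] = jmkmnji$imjlmlhjiknlkm
  rot[15] = mkmnji$imjlmlhjiknlkmj
  rot[16] = kmnji$imjlmlhjiknlkmjm
  rot[17] = mnji$imjlmlhjiknlkmjmk
  rot[18] = nji$imjlmlhjiknlkmjmkm
  rot[19] = ji$imjlmlhjiknlkmjmkmn
  rot[20] = i$imjlmlhjiknlkmjmkmnj
  rot[21] = $imjlmlhjiknlkmjmkmnji
Sorted (with $ < everything):
  sorted[0] = $imjlmlhjiknlkmjmkmnji
  sorted[1] = hjiknlkmjmkmnji$imjlml
  sorted[2] = i$imjlmlhjiknlkmjmkmnj
  sorted[3] = iknlkmjmkmnji$imjlmlhj
  sorted[4] = imjlmlhjiknlkmjmkmnji$
  sorted[5] = ji$imjlmlhjiknlkmjmkmn
  sorted[6] = jiknlkmjmkmnji$imjlmlh
  sorted[7] = jlmlhjiknlkmjmkmnji$im
  sorted[8] = jmkmnji$imjlmlhjiknlkm
  sorted[9] = kmjmkmnji$imjlmlhjiknl
  sorted[10] = kmnji$imjlmlhjiknlkmjm
  sorted[11] = knlkmjmkmnji$imjlmlhji
  sorted[12] = lhjiknlkmjmkmnji$imjlm
  sorted[13] = lkmjmkmnji$imjlmlhjikn
  sorted[14] = lmlhjiknlkmjmkmnji$imj
  sorted[15] = mjlmlhjiknlkmjmkmnji$i
  sorted[16] = mjmkmnji$imjlmlhjiknlk
  sorted[17] = mkmnji$imjlmlhjiknlkmj
  sorted[18] = mlhjiknlkmjmkmnji$imjl
  sorted[19] = mnji$imjlmlhjiknlkmjmk
  sorted[20] = nji$imjlmlhjiknlkmjmkm
  sorted[21] = nlkmjmkmnji$imjlmlhjik
sorted[9] = kmjmkmnji$imjlmlhjiknl

Answer: kmjmkmnji$imjlmlhjiknl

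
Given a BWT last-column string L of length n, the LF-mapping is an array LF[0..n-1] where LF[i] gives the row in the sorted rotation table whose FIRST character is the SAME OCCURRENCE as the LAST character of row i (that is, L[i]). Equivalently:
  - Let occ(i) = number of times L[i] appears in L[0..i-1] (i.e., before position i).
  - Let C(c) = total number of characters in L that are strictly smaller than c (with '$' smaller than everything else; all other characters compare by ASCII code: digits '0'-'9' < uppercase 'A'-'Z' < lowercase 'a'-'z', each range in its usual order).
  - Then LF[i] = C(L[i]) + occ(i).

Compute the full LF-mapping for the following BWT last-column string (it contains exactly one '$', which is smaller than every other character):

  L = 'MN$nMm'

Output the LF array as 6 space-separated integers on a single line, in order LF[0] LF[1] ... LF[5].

Char counts: '$':1, 'M':2, 'N':1, 'm':1, 'n':1
C (first-col start): C('$')=0, C('M')=1, C('N')=3, C('m')=4, C('n')=5
L[0]='M': occ=0, LF[0]=C('M')+0=1+0=1
L[1]='N': occ=0, LF[1]=C('N')+0=3+0=3
L[2]='$': occ=0, LF[2]=C('$')+0=0+0=0
L[3]='n': occ=0, LF[3]=C('n')+0=5+0=5
L[4]='M': occ=1, LF[4]=C('M')+1=1+1=2
L[5]='m': occ=0, LF[5]=C('m')+0=4+0=4

Answer: 1 3 0 5 2 4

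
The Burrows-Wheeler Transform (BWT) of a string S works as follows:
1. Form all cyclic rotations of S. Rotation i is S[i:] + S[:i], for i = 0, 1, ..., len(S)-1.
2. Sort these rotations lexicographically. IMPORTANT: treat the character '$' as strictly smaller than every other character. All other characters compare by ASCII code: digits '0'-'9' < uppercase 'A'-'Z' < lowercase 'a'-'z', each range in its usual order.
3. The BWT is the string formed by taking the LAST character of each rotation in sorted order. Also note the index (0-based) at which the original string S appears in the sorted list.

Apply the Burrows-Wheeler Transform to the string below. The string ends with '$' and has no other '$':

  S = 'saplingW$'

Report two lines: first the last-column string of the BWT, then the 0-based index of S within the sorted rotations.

All 9 rotations (rotation i = S[i:]+S[:i]):
  rot[0] = saplingW$
  rot[1] = aplingW$s
  rot[2] = plingW$sa
  rot[3] = lingW$sap
  rot[4] = ingW$sapl
  rot[5] = ngW$sapli
  rot[6] = gW$saplin
  rot[7] = W$sapling
  rot[8] = $saplingW
Sorted (with $ < everything):
  sorted[0] = $saplingW  (last char: 'W')
  sorted[1] = W$sapling  (last char: 'g')
  sorted[2] = aplingW$s  (last char: 's')
  sorted[3] = gW$saplin  (last char: 'n')
  sorted[4] = ingW$sapl  (last char: 'l')
  sorted[5] = lingW$sap  (last char: 'p')
  sorted[6] = ngW$sapli  (last char: 'i')
  sorted[7] = plingW$sa  (last char: 'a')
  sorted[8] = saplingW$  (last char: '$')
Last column: Wgsnlpia$
Original string S is at sorted index 8

Answer: Wgsnlpia$
8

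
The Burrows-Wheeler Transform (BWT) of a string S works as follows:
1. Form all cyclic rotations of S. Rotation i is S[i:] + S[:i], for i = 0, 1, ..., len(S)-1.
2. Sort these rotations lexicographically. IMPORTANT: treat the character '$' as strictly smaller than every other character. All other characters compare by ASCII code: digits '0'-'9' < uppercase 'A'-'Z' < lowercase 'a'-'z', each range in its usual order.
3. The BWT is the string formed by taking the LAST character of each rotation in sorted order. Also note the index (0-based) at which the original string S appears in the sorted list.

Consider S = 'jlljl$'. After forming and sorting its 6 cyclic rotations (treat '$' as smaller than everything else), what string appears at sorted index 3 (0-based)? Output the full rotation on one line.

All 6 rotations (rotation i = S[i:]+S[:i]):
  rot[0] = jlljl$
  rot[1] = lljl$j
  rot[2] = ljl$jl
  rot[3] = jl$jll
  rot[4] = l$jllj
  rot[5] = $jlljl
Sorted (with $ < everything):
  sorted[0] = $jlljl
  sorted[1] = jl$jll
  sorted[2] = jlljl$
  sorted[3] = l$jllj
  sorted[4] = ljl$jl
  sorted[5] = lljl$j
sorted[3] = l$jllj

Answer: l$jllj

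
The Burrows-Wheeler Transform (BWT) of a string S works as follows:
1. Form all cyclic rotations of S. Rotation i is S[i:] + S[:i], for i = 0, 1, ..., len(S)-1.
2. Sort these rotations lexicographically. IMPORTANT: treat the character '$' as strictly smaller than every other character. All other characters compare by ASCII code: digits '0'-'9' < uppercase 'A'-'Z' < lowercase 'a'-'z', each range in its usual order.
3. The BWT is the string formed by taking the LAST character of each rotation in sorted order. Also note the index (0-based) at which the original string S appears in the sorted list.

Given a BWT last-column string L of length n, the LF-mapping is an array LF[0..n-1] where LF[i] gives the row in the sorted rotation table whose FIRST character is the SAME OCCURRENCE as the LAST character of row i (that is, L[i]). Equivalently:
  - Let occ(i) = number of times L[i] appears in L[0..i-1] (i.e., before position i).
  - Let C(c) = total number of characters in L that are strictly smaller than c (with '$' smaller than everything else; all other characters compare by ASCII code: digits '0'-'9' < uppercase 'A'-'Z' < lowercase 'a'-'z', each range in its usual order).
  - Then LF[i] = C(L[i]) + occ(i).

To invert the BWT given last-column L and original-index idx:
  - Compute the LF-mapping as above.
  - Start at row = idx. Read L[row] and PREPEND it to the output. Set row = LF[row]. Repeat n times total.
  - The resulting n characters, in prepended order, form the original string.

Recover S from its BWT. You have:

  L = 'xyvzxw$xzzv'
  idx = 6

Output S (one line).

LF mapping: 4 7 1 8 5 3 0 6 9 10 2
Walk LF starting at row 6, prepending L[row]:
  step 1: row=6, L[6]='$', prepend. Next row=LF[6]=0
  step 2: row=0, L[0]='x', prepend. Next row=LF[0]=4
  step 3: row=4, L[4]='x', prepend. Next row=LF[4]=5
  step 4: row=5, L[5]='w', prepend. Next row=LF[5]=3
  step 5: row=3, L[3]='z', prepend. Next row=LF[3]=8
  step 6: row=8, L[8]='z', prepend. Next row=LF[8]=9
  step 7: row=9, L[9]='z', prepend. Next row=LF[9]=10
  step 8: row=10, L[10]='v', prepend. Next row=LF[10]=2
  step 9: row=2, L[2]='v', prepend. Next row=LF[2]=1
  step 10: row=1, L[1]='y', prepend. Next row=LF[1]=7
  step 11: row=7, L[7]='x', prepend. Next row=LF[7]=6
Reversed output: xyvvzzzwxx$

Answer: xyvvzzzwxx$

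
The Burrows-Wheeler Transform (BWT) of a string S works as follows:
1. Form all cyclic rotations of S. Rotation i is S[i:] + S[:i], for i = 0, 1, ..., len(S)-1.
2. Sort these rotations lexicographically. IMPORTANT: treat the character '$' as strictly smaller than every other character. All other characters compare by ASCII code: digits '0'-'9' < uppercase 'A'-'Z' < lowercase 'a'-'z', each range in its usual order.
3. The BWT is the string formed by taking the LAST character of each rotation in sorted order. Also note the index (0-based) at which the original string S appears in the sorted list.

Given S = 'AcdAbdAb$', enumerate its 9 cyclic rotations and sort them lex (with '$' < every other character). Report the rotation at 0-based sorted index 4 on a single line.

Answer: b$AcdAbdA

Derivation:
All 9 rotations (rotation i = S[i:]+S[:i]):
  rot[0] = AcdAbdAb$
  rot[1] = cdAbdAb$A
  rot[2] = dAbdAb$Ac
  rot[3] = AbdAb$Acd
  rot[4] = bdAb$AcdA
  rot[5] = dAb$AcdAb
  rot[6] = Ab$AcdAbd
  rot[7] = b$AcdAbdA
  rot[8] = $AcdAbdAb
Sorted (with $ < everything):
  sorted[0] = $AcdAbdAb
  sorted[1] = Ab$AcdAbd
  sorted[2] = AbdAb$Acd
  sorted[3] = AcdAbdAb$
  sorted[4] = b$AcdAbdA
  sorted[5] = bdAb$AcdA
  sorted[6] = cdAbdAb$A
  sorted[7] = dAb$AcdAb
  sorted[8] = dAbdAb$Ac
sorted[4] = b$AcdAbdA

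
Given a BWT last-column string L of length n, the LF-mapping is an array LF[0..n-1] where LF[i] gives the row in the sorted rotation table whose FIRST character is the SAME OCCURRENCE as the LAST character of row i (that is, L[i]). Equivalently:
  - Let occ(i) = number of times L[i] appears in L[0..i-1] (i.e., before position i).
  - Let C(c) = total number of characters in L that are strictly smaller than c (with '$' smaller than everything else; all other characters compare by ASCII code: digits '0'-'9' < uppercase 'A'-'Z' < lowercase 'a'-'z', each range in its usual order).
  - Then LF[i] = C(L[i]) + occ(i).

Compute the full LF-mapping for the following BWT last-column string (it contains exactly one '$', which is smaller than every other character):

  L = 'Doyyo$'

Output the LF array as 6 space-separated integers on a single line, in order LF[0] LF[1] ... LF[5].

Answer: 1 2 4 5 3 0

Derivation:
Char counts: '$':1, 'D':1, 'o':2, 'y':2
C (first-col start): C('$')=0, C('D')=1, C('o')=2, C('y')=4
L[0]='D': occ=0, LF[0]=C('D')+0=1+0=1
L[1]='o': occ=0, LF[1]=C('o')+0=2+0=2
L[2]='y': occ=0, LF[2]=C('y')+0=4+0=4
L[3]='y': occ=1, LF[3]=C('y')+1=4+1=5
L[4]='o': occ=1, LF[4]=C('o')+1=2+1=3
L[5]='$': occ=0, LF[5]=C('$')+0=0+0=0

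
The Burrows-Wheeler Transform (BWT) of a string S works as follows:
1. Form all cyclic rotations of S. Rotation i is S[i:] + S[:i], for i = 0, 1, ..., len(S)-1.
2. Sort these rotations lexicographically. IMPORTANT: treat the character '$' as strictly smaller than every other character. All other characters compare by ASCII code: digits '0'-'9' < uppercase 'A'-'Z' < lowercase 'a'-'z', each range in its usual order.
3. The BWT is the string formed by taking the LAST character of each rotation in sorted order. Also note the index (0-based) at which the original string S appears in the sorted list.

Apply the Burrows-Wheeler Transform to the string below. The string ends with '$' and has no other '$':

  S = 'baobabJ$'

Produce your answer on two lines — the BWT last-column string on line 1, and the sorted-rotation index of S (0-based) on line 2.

All 8 rotations (rotation i = S[i:]+S[:i]):
  rot[0] = baobabJ$
  rot[1] = aobabJ$b
  rot[2] = obabJ$ba
  rot[3] = babJ$bao
  rot[4] = abJ$baob
  rot[5] = bJ$baoba
  rot[6] = J$baobab
  rot[7] = $baobabJ
Sorted (with $ < everything):
  sorted[0] = $baobabJ  (last char: 'J')
  sorted[1] = J$baobab  (last char: 'b')
  sorted[2] = abJ$baob  (last char: 'b')
  sorted[3] = aobabJ$b  (last char: 'b')
  sorted[4] = bJ$baoba  (last char: 'a')
  sorted[5] = babJ$bao  (last char: 'o')
  sorted[6] = baobabJ$  (last char: '$')
  sorted[7] = obabJ$ba  (last char: 'a')
Last column: Jbbbao$a
Original string S is at sorted index 6

Answer: Jbbbao$a
6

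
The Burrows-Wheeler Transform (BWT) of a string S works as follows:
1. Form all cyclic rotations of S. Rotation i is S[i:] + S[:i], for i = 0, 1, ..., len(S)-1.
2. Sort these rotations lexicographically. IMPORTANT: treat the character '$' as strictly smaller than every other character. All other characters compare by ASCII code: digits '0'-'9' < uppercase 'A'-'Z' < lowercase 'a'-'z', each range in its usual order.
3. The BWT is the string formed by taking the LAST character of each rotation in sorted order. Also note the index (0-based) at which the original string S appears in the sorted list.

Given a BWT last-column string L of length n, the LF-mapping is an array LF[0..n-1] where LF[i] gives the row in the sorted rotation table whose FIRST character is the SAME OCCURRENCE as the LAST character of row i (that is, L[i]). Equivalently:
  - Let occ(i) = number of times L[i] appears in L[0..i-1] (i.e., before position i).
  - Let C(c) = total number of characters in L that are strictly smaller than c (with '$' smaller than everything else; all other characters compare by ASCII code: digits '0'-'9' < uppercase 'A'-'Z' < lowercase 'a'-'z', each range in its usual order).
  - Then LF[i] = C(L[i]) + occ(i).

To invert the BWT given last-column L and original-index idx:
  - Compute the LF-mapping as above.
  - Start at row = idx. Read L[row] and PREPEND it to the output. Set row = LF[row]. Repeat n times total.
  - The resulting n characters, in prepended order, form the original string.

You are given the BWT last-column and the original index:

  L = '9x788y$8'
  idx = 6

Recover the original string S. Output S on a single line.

LF mapping: 5 6 1 2 3 7 0 4
Walk LF starting at row 6, prepending L[row]:
  step 1: row=6, L[6]='$', prepend. Next row=LF[6]=0
  step 2: row=0, L[0]='9', prepend. Next row=LF[0]=5
  step 3: row=5, L[5]='y', prepend. Next row=LF[5]=7
  step 4: row=7, L[7]='8', prepend. Next row=LF[7]=4
  step 5: row=4, L[4]='8', prepend. Next row=LF[4]=3
  step 6: row=3, L[3]='8', prepend. Next row=LF[3]=2
  step 7: row=2, L[2]='7', prepend. Next row=LF[2]=1
  step 8: row=1, L[1]='x', prepend. Next row=LF[1]=6
Reversed output: x7888y9$

Answer: x7888y9$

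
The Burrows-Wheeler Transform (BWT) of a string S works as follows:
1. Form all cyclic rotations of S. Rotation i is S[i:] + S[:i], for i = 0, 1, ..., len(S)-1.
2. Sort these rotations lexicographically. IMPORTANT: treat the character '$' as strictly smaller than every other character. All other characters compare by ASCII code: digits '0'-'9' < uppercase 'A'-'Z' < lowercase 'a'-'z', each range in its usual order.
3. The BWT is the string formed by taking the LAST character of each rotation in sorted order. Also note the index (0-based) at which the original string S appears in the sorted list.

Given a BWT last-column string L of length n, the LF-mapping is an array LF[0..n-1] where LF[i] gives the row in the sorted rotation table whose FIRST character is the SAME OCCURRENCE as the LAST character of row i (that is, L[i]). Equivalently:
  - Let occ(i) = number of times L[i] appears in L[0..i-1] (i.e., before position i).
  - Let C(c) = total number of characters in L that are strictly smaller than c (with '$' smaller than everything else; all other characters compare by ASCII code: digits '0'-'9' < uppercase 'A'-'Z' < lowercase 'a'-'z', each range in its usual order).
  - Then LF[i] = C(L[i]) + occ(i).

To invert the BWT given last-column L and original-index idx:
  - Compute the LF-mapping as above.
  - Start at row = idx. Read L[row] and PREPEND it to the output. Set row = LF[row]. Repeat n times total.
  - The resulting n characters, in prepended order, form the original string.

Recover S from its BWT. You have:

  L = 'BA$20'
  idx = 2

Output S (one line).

LF mapping: 4 3 0 2 1
Walk LF starting at row 2, prepending L[row]:
  step 1: row=2, L[2]='$', prepend. Next row=LF[2]=0
  step 2: row=0, L[0]='B', prepend. Next row=LF[0]=4
  step 3: row=4, L[4]='0', prepend. Next row=LF[4]=1
  step 4: row=1, L[1]='A', prepend. Next row=LF[1]=3
  step 5: row=3, L[3]='2', prepend. Next row=LF[3]=2
Reversed output: 2A0B$

Answer: 2A0B$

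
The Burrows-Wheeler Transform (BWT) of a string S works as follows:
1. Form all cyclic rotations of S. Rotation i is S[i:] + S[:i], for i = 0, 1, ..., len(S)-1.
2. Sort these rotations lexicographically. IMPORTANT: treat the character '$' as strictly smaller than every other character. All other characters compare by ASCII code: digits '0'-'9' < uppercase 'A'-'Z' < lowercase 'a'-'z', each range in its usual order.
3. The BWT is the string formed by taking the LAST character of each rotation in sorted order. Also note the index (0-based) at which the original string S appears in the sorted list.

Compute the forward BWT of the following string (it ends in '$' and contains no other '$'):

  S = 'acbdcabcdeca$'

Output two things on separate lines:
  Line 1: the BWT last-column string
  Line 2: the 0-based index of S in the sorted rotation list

All 13 rotations (rotation i = S[i:]+S[:i]):
  rot[0] = acbdcabcdeca$
  rot[1] = cbdcabcdeca$a
  rot[2] = bdcabcdeca$ac
  rot[3] = dcabcdeca$acb
  rot[4] = cabcdeca$acbd
  rot[5] = abcdeca$acbdc
  rot[6] = bcdeca$acbdca
  rot[7] = cdeca$acbdcab
  rot[8] = deca$acbdcabc
  rot[9] = eca$acbdcabcd
  rot[10] = ca$acbdcabcde
  rot[11] = a$acbdcabcdec
  rot[12] = $acbdcabcdeca
Sorted (with $ < everything):
  sorted[0] = $acbdcabcdeca  (last char: 'a')
  sorted[1] = a$acbdcabcdec  (last char: 'c')
  sorted[2] = abcdeca$acbdc  (last char: 'c')
  sorted[3] = acbdcabcdeca$  (last char: '$')
  sorted[4] = bcdeca$acbdca  (last char: 'a')
  sorted[5] = bdcabcdeca$ac  (last char: 'c')
  sorted[6] = ca$acbdcabcde  (last char: 'e')
  sorted[7] = cabcdeca$acbd  (last char: 'd')
  sorted[8] = cbdcabcdeca$a  (last char: 'a')
  sorted[9] = cdeca$acbdcab  (last char: 'b')
  sorted[10] = dcabcdeca$acb  (last char: 'b')
  sorted[11] = deca$acbdcabc  (last char: 'c')
  sorted[12] = eca$acbdcabcd  (last char: 'd')
Last column: acc$acedabbcd
Original string S is at sorted index 3

Answer: acc$acedabbcd
3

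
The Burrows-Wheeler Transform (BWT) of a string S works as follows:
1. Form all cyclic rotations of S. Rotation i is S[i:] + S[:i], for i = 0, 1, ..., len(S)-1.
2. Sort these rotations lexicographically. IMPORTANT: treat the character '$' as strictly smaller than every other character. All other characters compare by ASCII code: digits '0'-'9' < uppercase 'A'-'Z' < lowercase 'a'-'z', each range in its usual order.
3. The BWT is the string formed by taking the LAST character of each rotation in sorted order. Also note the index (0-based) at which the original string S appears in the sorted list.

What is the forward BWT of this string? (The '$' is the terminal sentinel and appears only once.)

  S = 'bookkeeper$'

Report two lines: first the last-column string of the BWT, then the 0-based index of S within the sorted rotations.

All 11 rotations (rotation i = S[i:]+S[:i]):
  rot[0] = bookkeeper$
  rot[1] = ookkeeper$b
  rot[2] = okkeeper$bo
  rot[3] = kkeeper$boo
  rot[4] = keeper$book
  rot[5] = eeper$bookk
  rot[6] = eper$bookke
  rot[7] = per$bookkee
  rot[8] = er$bookkeep
  rot[9] = r$bookkeepe
  rot[10] = $bookkeeper
Sorted (with $ < everything):
  sorted[0] = $bookkeeper  (last char: 'r')
  sorted[1] = bookkeeper$  (last char: '$')
  sorted[2] = eeper$bookk  (last char: 'k')
  sorted[3] = eper$bookke  (last char: 'e')
  sorted[4] = er$bookkeep  (last char: 'p')
  sorted[5] = keeper$book  (last char: 'k')
  sorted[6] = kkeeper$boo  (last char: 'o')
  sorted[7] = okkeeper$bo  (last char: 'o')
  sorted[8] = ookkeeper$b  (last char: 'b')
  sorted[9] = per$bookkee  (last char: 'e')
  sorted[10] = r$bookkeepe  (last char: 'e')
Last column: r$kepkoobee
Original string S is at sorted index 1

Answer: r$kepkoobee
1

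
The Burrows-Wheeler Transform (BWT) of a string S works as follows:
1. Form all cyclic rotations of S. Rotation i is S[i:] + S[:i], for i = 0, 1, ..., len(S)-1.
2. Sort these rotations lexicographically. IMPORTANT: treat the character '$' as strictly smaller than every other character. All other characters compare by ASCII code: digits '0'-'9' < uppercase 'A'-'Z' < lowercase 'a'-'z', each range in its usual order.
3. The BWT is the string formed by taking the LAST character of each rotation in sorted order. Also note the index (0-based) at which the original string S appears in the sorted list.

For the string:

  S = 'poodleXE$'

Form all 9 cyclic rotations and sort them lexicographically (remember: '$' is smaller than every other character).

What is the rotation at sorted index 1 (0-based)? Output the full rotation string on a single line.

All 9 rotations (rotation i = S[i:]+S[:i]):
  rot[0] = poodleXE$
  rot[1] = oodleXE$p
  rot[2] = odleXE$po
  rot[3] = dleXE$poo
  rot[4] = leXE$pood
  rot[5] = eXE$poodl
  rot[6] = XE$poodle
  rot[7] = E$poodleX
  rot[8] = $poodleXE
Sorted (with $ < everything):
  sorted[0] = $poodleXE
  sorted[1] = E$poodleX
  sorted[2] = XE$poodle
  sorted[3] = dleXE$poo
  sorted[4] = eXE$poodl
  sorted[5] = leXE$pood
  sorted[6] = odleXE$po
  sorted[7] = oodleXE$p
  sorted[8] = poodleXE$
sorted[1] = E$poodleX

Answer: E$poodleX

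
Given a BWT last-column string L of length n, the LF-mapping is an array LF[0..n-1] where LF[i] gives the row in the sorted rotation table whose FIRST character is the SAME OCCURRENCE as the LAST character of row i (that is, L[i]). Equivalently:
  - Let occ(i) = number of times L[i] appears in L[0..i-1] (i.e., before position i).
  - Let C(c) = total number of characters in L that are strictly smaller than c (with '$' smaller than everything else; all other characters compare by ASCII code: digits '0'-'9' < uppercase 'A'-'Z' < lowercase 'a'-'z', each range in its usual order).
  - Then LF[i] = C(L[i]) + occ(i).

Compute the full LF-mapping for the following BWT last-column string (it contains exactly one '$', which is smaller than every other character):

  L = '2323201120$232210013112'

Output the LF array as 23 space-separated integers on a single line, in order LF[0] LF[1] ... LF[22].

Char counts: '$':1, '0':4, '1':6, '2':8, '3':4
C (first-col start): C('$')=0, C('0')=1, C('1')=5, C('2')=11, C('3')=19
L[0]='2': occ=0, LF[0]=C('2')+0=11+0=11
L[1]='3': occ=0, LF[1]=C('3')+0=19+0=19
L[2]='2': occ=1, LF[2]=C('2')+1=11+1=12
L[3]='3': occ=1, LF[3]=C('3')+1=19+1=20
L[4]='2': occ=2, LF[4]=C('2')+2=11+2=13
L[5]='0': occ=0, LF[5]=C('0')+0=1+0=1
L[6]='1': occ=0, LF[6]=C('1')+0=5+0=5
L[7]='1': occ=1, LF[7]=C('1')+1=5+1=6
L[8]='2': occ=3, LF[8]=C('2')+3=11+3=14
L[9]='0': occ=1, LF[9]=C('0')+1=1+1=2
L[10]='$': occ=0, LF[10]=C('$')+0=0+0=0
L[11]='2': occ=4, LF[11]=C('2')+4=11+4=15
L[12]='3': occ=2, LF[12]=C('3')+2=19+2=21
L[13]='2': occ=5, LF[13]=C('2')+5=11+5=16
L[14]='2': occ=6, LF[14]=C('2')+6=11+6=17
L[15]='1': occ=2, LF[15]=C('1')+2=5+2=7
L[16]='0': occ=2, LF[16]=C('0')+2=1+2=3
L[17]='0': occ=3, LF[17]=C('0')+3=1+3=4
L[18]='1': occ=3, LF[18]=C('1')+3=5+3=8
L[19]='3': occ=3, LF[19]=C('3')+3=19+3=22
L[20]='1': occ=4, LF[20]=C('1')+4=5+4=9
L[21]='1': occ=5, LF[21]=C('1')+5=5+5=10
L[22]='2': occ=7, LF[22]=C('2')+7=11+7=18

Answer: 11 19 12 20 13 1 5 6 14 2 0 15 21 16 17 7 3 4 8 22 9 10 18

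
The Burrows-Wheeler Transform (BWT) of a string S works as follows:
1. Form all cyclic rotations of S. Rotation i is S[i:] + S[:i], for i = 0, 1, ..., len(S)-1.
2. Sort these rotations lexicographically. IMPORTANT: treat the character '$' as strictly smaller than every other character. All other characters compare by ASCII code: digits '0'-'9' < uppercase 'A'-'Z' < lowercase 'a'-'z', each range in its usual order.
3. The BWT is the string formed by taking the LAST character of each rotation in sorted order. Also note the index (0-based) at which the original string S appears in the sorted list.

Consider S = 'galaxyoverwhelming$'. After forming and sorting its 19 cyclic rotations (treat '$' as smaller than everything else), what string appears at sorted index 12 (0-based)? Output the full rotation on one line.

All 19 rotations (rotation i = S[i:]+S[:i]):
  rot[0] = galaxyoverwhelming$
  rot[1] = alaxyoverwhelming$g
  rot[2] = laxyoverwhelming$ga
  rot[3] = axyoverwhelming$gal
  rot[4] = xyoverwhelming$gala
  rot[5] = yoverwhelming$galax
  rot[6] = overwhelming$galaxy
  rot[7] = verwhelming$galaxyo
  rot[8] = erwhelming$galaxyov
  rot[9] = rwhelming$galaxyove
  rot[10] = whelming$galaxyover
  rot[11] = helming$galaxyoverw
  rot[12] = elming$galaxyoverwh
  rot[13] = lming$galaxyoverwhe
  rot[14] = ming$galaxyoverwhel
  rot[15] = ing$galaxyoverwhelm
  rot[16] = ng$galaxyoverwhelmi
  rot[17] = g$galaxyoverwhelmin
  rot[18] = $galaxyoverwhelming
Sorted (with $ < everything):
  sorted[0] = $galaxyoverwhelming
  sorted[1] = alaxyoverwhelming$g
  sorted[2] = axyoverwhelming$gal
  sorted[3] = elming$galaxyoverwh
  sorted[4] = erwhelming$galaxyov
  sorted[5] = g$galaxyoverwhelmin
  sorted[6] = galaxyoverwhelming$
  sorted[7] = helming$galaxyoverw
  sorted[8] = ing$galaxyoverwhelm
  sorted[9] = laxyoverwhelming$ga
  sorted[10] = lming$galaxyoverwhe
  sorted[11] = ming$galaxyoverwhel
  sorted[12] = ng$galaxyoverwhelmi
  sorted[13] = overwhelming$galaxy
  sorted[14] = rwhelming$galaxyove
  sorted[15] = verwhelming$galaxyo
  sorted[16] = whelming$galaxyover
  sorted[17] = xyoverwhelming$gala
  sorted[18] = yoverwhelming$galax
sorted[12] = ng$galaxyoverwhelmi

Answer: ng$galaxyoverwhelmi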